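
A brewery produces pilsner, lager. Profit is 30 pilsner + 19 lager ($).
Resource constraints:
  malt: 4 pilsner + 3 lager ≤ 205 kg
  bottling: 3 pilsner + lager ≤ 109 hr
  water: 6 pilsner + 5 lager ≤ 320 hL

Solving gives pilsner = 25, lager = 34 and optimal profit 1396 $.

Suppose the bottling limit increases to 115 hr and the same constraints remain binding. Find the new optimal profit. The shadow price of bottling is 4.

1420

Δb = 6, so new z* = 1396 + (4)·(6) = 1396 + 24 = 1420.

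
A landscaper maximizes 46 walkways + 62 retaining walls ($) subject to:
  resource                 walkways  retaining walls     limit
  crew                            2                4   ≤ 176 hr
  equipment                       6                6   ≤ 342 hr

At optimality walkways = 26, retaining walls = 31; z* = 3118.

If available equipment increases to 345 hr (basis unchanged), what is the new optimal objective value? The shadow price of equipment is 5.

Δb = 3, so new z* = 3118 + (5)·(3) = 3118 + 15 = 3133.

3133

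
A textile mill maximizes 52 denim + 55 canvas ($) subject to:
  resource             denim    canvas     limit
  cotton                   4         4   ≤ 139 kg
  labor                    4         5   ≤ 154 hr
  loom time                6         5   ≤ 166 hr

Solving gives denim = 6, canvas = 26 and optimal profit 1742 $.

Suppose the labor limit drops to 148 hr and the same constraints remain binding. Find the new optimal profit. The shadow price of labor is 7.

1700

Δb = -6, so new z* = 1742 + (7)·(-6) = 1742 − 42 = 1700.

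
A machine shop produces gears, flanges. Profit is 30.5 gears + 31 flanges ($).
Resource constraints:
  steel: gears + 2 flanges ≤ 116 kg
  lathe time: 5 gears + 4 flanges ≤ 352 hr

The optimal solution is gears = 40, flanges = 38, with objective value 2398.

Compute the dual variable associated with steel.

At the optimum: steel uses 116 of 116 (binding); lathe time uses 352 of 352 (binding).
From A_Bᵀ y = c: 1·y_steel + 5·y_lathe time = 30.5; 2·y_steel + 4·y_lathe time = 31.
Solving: y_steel = 5.5, y_lathe time = 5.
Shadow price of steel = 5.5.

5.5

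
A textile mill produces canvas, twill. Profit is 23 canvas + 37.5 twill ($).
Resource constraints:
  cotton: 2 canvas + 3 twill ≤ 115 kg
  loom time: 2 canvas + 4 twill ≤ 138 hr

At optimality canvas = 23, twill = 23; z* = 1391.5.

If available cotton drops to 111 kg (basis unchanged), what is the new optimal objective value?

Check each constraint at x*: cotton 115/115 (tight); loom time 138/138 (tight).
From A_Bᵀ y = c: 2·y_cotton + 2·y_loom time = 23; 3·y_cotton + 4·y_loom time = 37.5.
→ y_cotton = 8.5 and y_loom time = 3.
Δz = y_cotton·Δb = 8.5 × (-4) = -34, so new z* = 1391.5 − 34 = 1357.5.

1357.5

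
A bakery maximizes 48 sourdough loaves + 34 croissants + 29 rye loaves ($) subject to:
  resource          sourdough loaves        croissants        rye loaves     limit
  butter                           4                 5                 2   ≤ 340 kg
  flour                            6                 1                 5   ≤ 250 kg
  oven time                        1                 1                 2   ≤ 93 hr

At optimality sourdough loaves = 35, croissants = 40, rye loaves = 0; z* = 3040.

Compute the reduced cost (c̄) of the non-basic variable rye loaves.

At the optimum: butter uses 340 of 340 (binding); flour uses 250 of 250 (binding); oven time uses 75 of 93 (slack = 18).
Since oven time is not tight, its dual is 0.
From A_Bᵀ y = c: 4·y_butter + 6·y_flour = 48; 5·y_butter + 1·y_flour = 34.
This yields shadow prices y_butter = 6, y_flour = 4.
Reduced cost of rye loaves: c₃ − yᵀa₃ = 29 − (6·2 + 4·5) = 29 − 32 = -3.

-3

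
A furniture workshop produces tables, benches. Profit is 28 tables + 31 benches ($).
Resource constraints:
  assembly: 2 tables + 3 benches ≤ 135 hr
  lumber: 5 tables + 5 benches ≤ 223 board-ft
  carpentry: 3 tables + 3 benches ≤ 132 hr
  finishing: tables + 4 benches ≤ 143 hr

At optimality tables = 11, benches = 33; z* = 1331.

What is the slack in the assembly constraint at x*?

14

assembly used = 2·11 + 3·33 = 121; slack = 135 − 121 = 14.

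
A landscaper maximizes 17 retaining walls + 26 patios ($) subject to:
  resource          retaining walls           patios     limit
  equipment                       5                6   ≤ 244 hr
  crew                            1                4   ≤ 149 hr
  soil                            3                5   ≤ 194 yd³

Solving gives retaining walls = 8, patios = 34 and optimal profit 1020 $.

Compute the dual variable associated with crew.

Check each constraint at x*: equipment 244/244 (tight); crew 144/149 (slack 5); soil 194/194 (tight).
By complementary slackness, y = 0 for the non-binding constraint.
Dual feasibility on the basic columns requires 5·y_equipment + 3·y_soil = 17, 6·y_equipment + 5·y_soil = 26.
→ y_equipment = 1 and y_soil = 4.
Shadow price of crew = 0.

0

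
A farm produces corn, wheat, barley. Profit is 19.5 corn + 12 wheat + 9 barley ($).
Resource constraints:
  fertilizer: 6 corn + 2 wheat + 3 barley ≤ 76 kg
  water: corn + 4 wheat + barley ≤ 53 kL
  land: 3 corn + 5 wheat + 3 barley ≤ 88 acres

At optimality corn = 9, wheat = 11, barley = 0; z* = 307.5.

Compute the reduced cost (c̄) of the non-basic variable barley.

-1.5

Check each constraint at x*: fertilizer 76/76 (tight); water 53/53 (tight); land 82/88 (slack 6).
By complementary slackness, y = 0 for the non-binding constraint.
Dual feasibility on the basic columns requires 6·y_fertilizer + 1·y_water = 19.5, 2·y_fertilizer + 4·y_water = 12.
→ y_fertilizer = 3 and y_water = 1.5.
Reduced cost of barley: c₃ − yᵀa₃ = 9 − (3·3 + 1.5·1) = 9 − 10.5 = -1.5.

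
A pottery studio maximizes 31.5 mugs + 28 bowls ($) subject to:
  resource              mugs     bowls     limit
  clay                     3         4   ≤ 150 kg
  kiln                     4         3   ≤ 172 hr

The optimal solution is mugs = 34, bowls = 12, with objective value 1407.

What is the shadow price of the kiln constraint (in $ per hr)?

6

Check each constraint at x*: clay 150/150 (tight); kiln 172/172 (tight).
Dual feasibility on the basic columns requires 3·y_clay + 4·y_kiln = 31.5, 4·y_clay + 3·y_kiln = 28.
This yields shadow prices y_clay = 2.5, y_kiln = 6.
Shadow price of kiln = 6.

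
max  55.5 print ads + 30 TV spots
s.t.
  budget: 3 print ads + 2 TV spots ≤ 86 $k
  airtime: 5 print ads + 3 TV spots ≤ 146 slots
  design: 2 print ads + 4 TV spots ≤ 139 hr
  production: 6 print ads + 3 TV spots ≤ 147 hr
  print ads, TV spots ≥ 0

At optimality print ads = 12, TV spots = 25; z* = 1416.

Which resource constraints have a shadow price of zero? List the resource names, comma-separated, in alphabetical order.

budget: 86/86 (binding)
airtime: 135/146 (slack 11)
design: 124/139 (slack 15)
production: 147/147 (binding)
By complementary slackness, a constraint with positive slack has shadow price 0 → airtime, design.

airtime, design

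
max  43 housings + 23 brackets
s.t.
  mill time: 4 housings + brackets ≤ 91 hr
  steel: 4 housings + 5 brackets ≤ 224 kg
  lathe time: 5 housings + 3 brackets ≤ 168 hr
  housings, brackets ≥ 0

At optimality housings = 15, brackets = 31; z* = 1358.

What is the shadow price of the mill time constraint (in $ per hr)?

2

At the optimum: mill time uses 91 of 91 (binding); steel uses 215 of 224 (slack = 9); lathe time uses 168 of 168 (binding).
By complementary slackness, y = 0 for the non-binding constraint.
The binding rows give the dual system: 4·y_mill time + 5·y_lathe time = 43 and 1·y_mill time + 3·y_lathe time = 23.
This yields shadow prices y_mill time = 2, y_lathe time = 7.
Shadow price of mill time = 2.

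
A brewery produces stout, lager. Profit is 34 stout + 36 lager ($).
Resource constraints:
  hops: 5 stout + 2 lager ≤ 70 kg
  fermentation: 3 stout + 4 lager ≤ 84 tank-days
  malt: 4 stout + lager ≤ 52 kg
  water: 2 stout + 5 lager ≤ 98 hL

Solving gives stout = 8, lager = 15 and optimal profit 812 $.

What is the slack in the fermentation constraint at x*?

fermentation used = 3·8 + 4·15 = 84; slack = 84 − 84 = 0.

0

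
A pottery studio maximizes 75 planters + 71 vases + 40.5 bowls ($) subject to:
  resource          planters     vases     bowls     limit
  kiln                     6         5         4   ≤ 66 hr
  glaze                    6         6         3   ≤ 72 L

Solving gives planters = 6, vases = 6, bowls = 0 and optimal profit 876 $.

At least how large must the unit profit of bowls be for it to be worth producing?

41.5

Both kiln and glaze are binding at x*.
The binding rows give the dual system: 6·y_kiln + 6·y_glaze = 75 and 5·y_kiln + 6·y_glaze = 71.
→ y_kiln = 4 and y_glaze = 8.5.
bowls enters the basis when its profit ≥ yᵀa₃ = 4·4 + 8.5·3 = 41.5.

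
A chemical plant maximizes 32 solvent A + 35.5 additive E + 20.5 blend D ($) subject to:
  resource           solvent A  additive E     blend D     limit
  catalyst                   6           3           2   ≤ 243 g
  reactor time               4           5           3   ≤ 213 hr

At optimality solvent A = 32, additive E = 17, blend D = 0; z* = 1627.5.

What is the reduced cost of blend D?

-1

At the optimum: catalyst uses 243 of 243 (binding); reactor time uses 213 of 213 (binding).
Dual feasibility on the basic columns requires 6·y_catalyst + 4·y_reactor time = 32, 3·y_catalyst + 5·y_reactor time = 35.5.
→ y_catalyst = 1 and y_reactor time = 6.5.
Reduced cost of blend D: c₃ − yᵀa₃ = 20.5 − (1·2 + 6.5·3) = 20.5 − 21.5 = -1.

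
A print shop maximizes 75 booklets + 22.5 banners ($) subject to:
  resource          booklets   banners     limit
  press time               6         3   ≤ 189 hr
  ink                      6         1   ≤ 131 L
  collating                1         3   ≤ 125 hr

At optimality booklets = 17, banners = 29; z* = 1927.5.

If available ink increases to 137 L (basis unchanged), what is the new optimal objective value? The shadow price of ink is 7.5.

Δb = 6, so new z* = 1927.5 + (7.5)·(6) = 1927.5 + 45 = 1972.5.

1972.5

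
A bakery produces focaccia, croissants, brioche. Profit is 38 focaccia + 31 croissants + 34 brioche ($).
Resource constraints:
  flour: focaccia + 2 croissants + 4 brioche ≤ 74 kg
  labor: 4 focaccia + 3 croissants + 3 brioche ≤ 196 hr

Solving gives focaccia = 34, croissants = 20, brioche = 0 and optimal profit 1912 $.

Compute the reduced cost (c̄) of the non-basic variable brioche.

-1

Check each constraint at x*: flour 74/74 (tight); labor 196/196 (tight).
From A_Bᵀ y = c: 1·y_flour + 4·y_labor = 38; 2·y_flour + 3·y_labor = 31.
This yields shadow prices y_flour = 2, y_labor = 9.
Reduced cost of brioche: c₃ − yᵀa₃ = 34 − (2·4 + 9·3) = 34 − 35 = -1.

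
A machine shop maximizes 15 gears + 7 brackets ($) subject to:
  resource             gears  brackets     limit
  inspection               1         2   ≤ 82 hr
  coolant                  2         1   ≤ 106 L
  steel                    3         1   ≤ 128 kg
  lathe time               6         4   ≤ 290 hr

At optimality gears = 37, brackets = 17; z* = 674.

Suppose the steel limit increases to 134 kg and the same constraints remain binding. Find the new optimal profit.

At the optimum: inspection uses 71 of 82 (slack = 11); coolant uses 91 of 106 (slack = 15); steel uses 128 of 128 (binding); lathe time uses 290 of 290 (binding).
Slack constraints have shadow price 0 (complementary slackness).
From A_Bᵀ y = c: 3·y_steel + 6·y_lathe time = 15; 1·y_steel + 4·y_lathe time = 7.
This yields shadow prices y_steel = 3, y_lathe time = 1.
Δz = y_steel·Δb = 3 × (6) = 18, so new z* = 674 + 18 = 692.

692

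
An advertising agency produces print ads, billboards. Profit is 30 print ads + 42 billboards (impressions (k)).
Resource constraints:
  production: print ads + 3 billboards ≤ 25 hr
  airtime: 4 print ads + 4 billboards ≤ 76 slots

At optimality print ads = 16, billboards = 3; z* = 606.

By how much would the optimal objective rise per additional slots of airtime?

At the optimum: production uses 25 of 25 (binding); airtime uses 76 of 76 (binding).
The binding rows give the dual system: 1·y_production + 4·y_airtime = 30 and 3·y_production + 4·y_airtime = 42.
→ y_production = 6 and y_airtime = 6.
Shadow price of airtime = 6.

6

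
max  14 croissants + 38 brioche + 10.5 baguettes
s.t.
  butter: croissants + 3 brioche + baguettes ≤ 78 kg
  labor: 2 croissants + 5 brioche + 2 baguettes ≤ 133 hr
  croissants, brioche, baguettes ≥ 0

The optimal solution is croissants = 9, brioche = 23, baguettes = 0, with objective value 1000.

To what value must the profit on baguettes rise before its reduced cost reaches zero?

Check each constraint at x*: butter 78/78 (tight); labor 133/133 (tight).
The binding rows give the dual system: 1·y_butter + 2·y_labor = 14 and 3·y_butter + 5·y_labor = 38.
→ y_butter = 6 and y_labor = 4.
baguettes enters the basis when its profit ≥ yᵀa₃ = 6·1 + 4·2 = 14.

14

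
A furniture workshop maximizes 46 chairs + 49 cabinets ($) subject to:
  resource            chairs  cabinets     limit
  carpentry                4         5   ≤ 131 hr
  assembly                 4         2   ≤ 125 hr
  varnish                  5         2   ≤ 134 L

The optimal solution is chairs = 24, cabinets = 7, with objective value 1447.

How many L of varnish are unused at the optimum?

varnish used = 5·24 + 2·7 = 134; slack = 134 − 134 = 0.

0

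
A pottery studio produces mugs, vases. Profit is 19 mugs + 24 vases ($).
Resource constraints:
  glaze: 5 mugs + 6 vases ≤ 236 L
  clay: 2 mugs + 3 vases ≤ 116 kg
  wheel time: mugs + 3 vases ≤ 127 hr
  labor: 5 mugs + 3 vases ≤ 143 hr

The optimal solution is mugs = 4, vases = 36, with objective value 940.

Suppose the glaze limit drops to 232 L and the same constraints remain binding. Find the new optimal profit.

Binding: glaze and clay. Non-binding: wheel time (15 unused), labor (15 unused).
Since wheel time, labor are not tight, their duals are 0.
Dual feasibility on the basic columns requires 5·y_glaze + 2·y_clay = 19, 6·y_glaze + 3·y_clay = 24.
Solving: y_glaze = 3, y_clay = 2.
Δz = y_glaze·Δb = 3 × (-4) = -12, so new z* = 940 − 12 = 928.

928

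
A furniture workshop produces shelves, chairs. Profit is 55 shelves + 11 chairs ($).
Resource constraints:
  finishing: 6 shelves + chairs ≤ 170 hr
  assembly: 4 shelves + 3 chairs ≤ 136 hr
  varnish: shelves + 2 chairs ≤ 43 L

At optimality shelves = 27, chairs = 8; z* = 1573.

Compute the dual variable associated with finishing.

Binding: finishing and varnish. Non-binding: assembly (4 unused).
By complementary slackness, y = 0 for the non-binding constraint.
The binding rows give the dual system: 6·y_finishing + 1·y_varnish = 55 and 1·y_finishing + 2·y_varnish = 11.
→ y_finishing = 9 and y_varnish = 1.
Shadow price of finishing = 9.

9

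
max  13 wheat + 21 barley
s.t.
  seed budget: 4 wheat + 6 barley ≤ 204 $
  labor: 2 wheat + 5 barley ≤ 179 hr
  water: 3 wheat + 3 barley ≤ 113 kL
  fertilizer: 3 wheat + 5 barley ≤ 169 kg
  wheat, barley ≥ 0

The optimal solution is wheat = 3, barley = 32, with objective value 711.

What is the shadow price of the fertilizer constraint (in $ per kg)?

Check each constraint at x*: seed budget 204/204 (tight); labor 166/179 (slack 13); water 105/113 (slack 8); fertilizer 169/169 (tight).
Since labor, water are not tight, their duals are 0.
From A_Bᵀ y = c: 4·y_seed budget + 3·y_fertilizer = 13; 6·y_seed budget + 5·y_fertilizer = 21.
→ y_seed budget = 1 and y_fertilizer = 3.
Shadow price of fertilizer = 3.

3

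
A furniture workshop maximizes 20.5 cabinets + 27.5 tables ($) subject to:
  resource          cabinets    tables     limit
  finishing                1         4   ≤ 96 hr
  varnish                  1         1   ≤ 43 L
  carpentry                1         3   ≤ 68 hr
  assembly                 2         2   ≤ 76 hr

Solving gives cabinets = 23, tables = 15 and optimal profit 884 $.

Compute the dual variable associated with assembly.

Binding: carpentry and assembly. Non-binding: finishing (13 unused), varnish (5 unused).
Since finishing, varnish are not tight, their duals are 0.
From A_Bᵀ y = c: 1·y_carpentry + 2·y_assembly = 20.5; 3·y_carpentry + 2·y_assembly = 27.5.
This yields shadow prices y_carpentry = 3.5, y_assembly = 8.5.
Shadow price of assembly = 8.5.

8.5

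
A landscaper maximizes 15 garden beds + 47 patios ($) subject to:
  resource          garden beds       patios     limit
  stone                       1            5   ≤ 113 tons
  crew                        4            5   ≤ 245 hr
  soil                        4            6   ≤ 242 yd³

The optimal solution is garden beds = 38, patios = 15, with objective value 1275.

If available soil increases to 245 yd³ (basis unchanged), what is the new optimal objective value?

At the optimum: stone uses 113 of 113 (binding); crew uses 227 of 245 (slack = 18); soil uses 242 of 242 (binding).
Slack constraints have shadow price 0 (complementary slackness).
Dual feasibility on the basic columns requires 1·y_stone + 4·y_soil = 15, 5·y_stone + 6·y_soil = 47.
This yields shadow prices y_stone = 7, y_soil = 2.
Δz = y_soil·Δb = 2 × (3) = 6, so new z* = 1275 + 6 = 1281.

1281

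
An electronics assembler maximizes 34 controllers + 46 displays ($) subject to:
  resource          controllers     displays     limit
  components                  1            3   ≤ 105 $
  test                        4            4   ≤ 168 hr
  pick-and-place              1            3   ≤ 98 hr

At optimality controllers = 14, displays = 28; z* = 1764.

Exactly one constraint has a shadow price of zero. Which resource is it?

components: 98/105 (slack 7)
test: 168/168 (binding)
pick-and-place: 98/98 (binding)
By complementary slackness, a constraint with positive slack has shadow price 0 → components.

components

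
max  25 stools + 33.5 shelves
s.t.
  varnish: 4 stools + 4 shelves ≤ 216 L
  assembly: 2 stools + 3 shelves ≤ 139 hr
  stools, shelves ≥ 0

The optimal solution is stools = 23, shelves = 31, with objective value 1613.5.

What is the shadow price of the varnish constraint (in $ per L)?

Both varnish and assembly are binding at x*.
The binding rows give the dual system: 4·y_varnish + 2·y_assembly = 25 and 4·y_varnish + 3·y_assembly = 33.5.
→ y_varnish = 2 and y_assembly = 8.5.
Shadow price of varnish = 2.

2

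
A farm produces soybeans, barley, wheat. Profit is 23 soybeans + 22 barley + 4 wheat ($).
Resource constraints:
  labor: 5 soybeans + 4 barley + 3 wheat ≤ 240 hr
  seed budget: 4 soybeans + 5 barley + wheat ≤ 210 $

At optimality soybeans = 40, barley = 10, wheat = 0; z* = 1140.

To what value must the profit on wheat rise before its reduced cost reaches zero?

11

At the optimum: labor uses 240 of 240 (binding); seed budget uses 210 of 210 (binding).
Dual feasibility on the basic columns requires 5·y_labor + 4·y_seed budget = 23, 4·y_labor + 5·y_seed budget = 22.
Solving: y_labor = 3, y_seed budget = 2.
wheat enters the basis when its profit ≥ yᵀa₃ = 3·3 + 2·1 = 11.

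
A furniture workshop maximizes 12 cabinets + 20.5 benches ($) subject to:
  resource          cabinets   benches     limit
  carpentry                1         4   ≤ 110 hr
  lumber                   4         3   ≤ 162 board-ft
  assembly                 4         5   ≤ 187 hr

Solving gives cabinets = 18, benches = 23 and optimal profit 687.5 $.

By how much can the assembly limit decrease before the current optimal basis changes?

Binding constraints: carpentry, assembly. The basis is B = [[1,4],[4,5]] with det -11.
Per unit decrease in assembly, x* moves by d = (-0.3636, 0.0909).
The basis stays optimal until cabinets reaches 0; allowable decrease = 49.5 hr.

49.5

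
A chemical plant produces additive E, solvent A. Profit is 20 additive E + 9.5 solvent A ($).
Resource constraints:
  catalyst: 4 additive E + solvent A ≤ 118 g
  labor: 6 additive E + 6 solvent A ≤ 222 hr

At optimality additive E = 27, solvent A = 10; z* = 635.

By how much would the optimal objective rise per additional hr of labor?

At the optimum: catalyst uses 118 of 118 (binding); labor uses 222 of 222 (binding).
The binding rows give the dual system: 4·y_catalyst + 6·y_labor = 20 and 1·y_catalyst + 6·y_labor = 9.5.
→ y_catalyst = 3.5 and y_labor = 1.
Shadow price of labor = 1.

1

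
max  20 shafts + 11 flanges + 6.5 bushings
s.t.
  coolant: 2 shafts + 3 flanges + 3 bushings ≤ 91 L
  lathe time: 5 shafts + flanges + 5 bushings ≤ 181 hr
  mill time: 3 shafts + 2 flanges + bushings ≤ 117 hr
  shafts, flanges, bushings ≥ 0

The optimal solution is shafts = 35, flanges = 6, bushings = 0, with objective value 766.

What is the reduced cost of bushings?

At the optimum: coolant uses 88 of 91 (slack = 3); lathe time uses 181 of 181 (binding); mill time uses 117 of 117 (binding).
Since coolant is not tight, its dual is 0.
The binding rows give the dual system: 5·y_lathe time + 3·y_mill time = 20 and 1·y_lathe time + 2·y_mill time = 11.
→ y_lathe time = 1 and y_mill time = 5.
Reduced cost of bushings: c₃ − yᵀa₃ = 6.5 − (1·5 + 5·1) = 6.5 − 10 = -3.5.

-3.5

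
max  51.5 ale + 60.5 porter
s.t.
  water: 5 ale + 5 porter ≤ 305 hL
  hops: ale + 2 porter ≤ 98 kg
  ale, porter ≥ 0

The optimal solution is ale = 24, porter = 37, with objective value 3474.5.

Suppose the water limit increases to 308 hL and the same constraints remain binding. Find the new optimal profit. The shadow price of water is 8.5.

3500

Δb = 3, so new z* = 3474.5 + (8.5)·(3) = 3474.5 + 25.5 = 3500.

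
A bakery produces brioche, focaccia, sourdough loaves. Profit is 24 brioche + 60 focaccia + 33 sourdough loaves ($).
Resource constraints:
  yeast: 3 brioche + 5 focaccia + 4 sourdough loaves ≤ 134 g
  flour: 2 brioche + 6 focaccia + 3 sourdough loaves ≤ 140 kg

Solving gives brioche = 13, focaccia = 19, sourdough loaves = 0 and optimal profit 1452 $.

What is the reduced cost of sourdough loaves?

At the optimum: yeast uses 134 of 134 (binding); flour uses 140 of 140 (binding).
The binding rows give the dual system: 3·y_yeast + 2·y_flour = 24 and 5·y_yeast + 6·y_flour = 60.
Solving: y_yeast = 3, y_flour = 7.5.
Reduced cost of sourdough loaves: c₃ − yᵀa₃ = 33 − (3·4 + 7.5·3) = 33 − 34.5 = -1.5.

-1.5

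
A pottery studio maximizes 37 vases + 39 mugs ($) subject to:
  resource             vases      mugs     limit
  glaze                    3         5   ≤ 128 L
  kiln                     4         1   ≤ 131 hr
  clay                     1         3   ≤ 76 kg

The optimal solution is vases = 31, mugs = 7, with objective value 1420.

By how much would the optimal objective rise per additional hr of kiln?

4

Binding: glaze and kiln. Non-binding: clay (24 unused).
Since clay is not tight, its dual is 0.
Dual feasibility on the basic columns requires 3·y_glaze + 4·y_kiln = 37, 5·y_glaze + 1·y_kiln = 39.
→ y_glaze = 7 and y_kiln = 4.
Shadow price of kiln = 4.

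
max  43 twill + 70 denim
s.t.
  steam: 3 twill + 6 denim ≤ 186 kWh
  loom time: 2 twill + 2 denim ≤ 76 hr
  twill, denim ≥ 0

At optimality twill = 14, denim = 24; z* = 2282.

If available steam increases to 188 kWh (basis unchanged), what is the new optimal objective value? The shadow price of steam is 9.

2300

Δb = 2, so new z* = 2282 + (9)·(2) = 2282 + 18 = 2300.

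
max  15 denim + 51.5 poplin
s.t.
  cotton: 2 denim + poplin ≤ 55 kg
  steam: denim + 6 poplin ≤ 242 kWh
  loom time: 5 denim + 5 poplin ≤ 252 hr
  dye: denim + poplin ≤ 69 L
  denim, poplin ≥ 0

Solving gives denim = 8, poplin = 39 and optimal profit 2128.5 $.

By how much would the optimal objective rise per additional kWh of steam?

8

At the optimum: cotton uses 55 of 55 (binding); steam uses 242 of 242 (binding); loom time uses 235 of 252 (slack = 17); dye uses 47 of 69 (slack = 22).
Slack constraints have shadow price 0 (complementary slackness).
The binding rows give the dual system: 2·y_cotton + 1·y_steam = 15 and 1·y_cotton + 6·y_steam = 51.5.
This yields shadow prices y_cotton = 3.5, y_steam = 8.
Shadow price of steam = 8.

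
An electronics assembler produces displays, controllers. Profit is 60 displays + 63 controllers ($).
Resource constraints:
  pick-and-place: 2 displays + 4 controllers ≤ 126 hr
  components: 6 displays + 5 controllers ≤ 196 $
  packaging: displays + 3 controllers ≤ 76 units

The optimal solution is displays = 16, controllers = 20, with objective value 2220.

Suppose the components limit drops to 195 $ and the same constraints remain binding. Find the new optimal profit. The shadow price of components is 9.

2211

Δb = -1, so new z* = 2220 + (9)·(-1) = 2220 − 9 = 2211.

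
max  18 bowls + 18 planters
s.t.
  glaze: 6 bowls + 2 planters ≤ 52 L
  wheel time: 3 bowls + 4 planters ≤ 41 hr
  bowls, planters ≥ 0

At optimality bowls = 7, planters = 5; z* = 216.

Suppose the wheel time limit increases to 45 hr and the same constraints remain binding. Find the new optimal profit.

Both glaze and wheel time are binding at x*.
From A_Bᵀ y = c: 6·y_glaze + 3·y_wheel time = 18; 2·y_glaze + 4·y_wheel time = 18.
→ y_glaze = 1 and y_wheel time = 4.
Δz = y_wheel time·Δb = 4 × (4) = 16, so new z* = 216 + 16 = 232.

232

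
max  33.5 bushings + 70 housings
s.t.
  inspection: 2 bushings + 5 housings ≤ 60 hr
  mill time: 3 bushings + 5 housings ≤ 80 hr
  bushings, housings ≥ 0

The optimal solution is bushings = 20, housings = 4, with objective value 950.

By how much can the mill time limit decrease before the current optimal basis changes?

Binding constraints: inspection, mill time. The basis is B = [[2,5],[3,5]] with det -5.
Per unit decrease in mill time, x* moves by d = (-1, 0.4).
The basis stays optimal until bushings reaches 0; allowable decrease = 20 hr.

20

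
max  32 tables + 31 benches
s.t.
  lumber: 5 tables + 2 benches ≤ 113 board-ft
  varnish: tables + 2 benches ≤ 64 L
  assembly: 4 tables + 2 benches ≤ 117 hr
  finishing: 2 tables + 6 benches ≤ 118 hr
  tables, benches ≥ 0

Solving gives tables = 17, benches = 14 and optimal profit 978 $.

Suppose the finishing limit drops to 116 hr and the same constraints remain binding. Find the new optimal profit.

Check each constraint at x*: lumber 113/113 (tight); varnish 45/64 (slack 19); assembly 96/117 (slack 21); finishing 118/118 (tight).
Slack constraints have shadow price 0 (complementary slackness).
Dual feasibility on the basic columns requires 5·y_lumber + 2·y_finishing = 32, 2·y_lumber + 6·y_finishing = 31.
→ y_lumber = 5 and y_finishing = 3.5.
Δz = y_finishing·Δb = 3.5 × (-2) = -7, so new z* = 978 − 7 = 971.

971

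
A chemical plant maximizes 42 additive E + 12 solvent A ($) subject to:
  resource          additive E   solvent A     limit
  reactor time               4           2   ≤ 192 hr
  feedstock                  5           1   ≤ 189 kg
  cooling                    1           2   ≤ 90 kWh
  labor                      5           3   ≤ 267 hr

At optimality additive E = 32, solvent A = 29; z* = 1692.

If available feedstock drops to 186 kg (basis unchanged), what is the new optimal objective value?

Binding: feedstock and cooling. Non-binding: reactor time (6 unused), labor (20 unused).
Slack constraints have shadow price 0 (complementary slackness).
From A_Bᵀ y = c: 5·y_feedstock + 1·y_cooling = 42; 1·y_feedstock + 2·y_cooling = 12.
This yields shadow prices y_feedstock = 8, y_cooling = 2.
Δz = y_feedstock·Δb = 8 × (-3) = -24, so new z* = 1692 − 24 = 1668.

1668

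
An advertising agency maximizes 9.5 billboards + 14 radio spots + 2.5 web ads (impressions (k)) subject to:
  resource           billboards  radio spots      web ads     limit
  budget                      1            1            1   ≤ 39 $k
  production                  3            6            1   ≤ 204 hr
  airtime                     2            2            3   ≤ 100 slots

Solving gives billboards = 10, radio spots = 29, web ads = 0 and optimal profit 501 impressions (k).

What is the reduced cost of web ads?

Check each constraint at x*: budget 39/39 (tight); production 204/204 (tight); airtime 78/100 (slack 22).
By complementary slackness, y = 0 for the non-binding constraint.
From A_Bᵀ y = c: 1·y_budget + 3·y_production = 9.5; 1·y_budget + 6·y_production = 14.
Solving: y_budget = 5, y_production = 1.5.
Reduced cost of web ads: c₃ − yᵀa₃ = 2.5 − (5·1 + 1.5·1) = 2.5 − 6.5 = -4.

-4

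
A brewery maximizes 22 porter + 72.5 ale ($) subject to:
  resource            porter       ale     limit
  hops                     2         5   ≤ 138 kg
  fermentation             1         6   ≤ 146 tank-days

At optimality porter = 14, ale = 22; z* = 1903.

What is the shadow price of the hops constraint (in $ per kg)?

8.5

Check each constraint at x*: hops 138/138 (tight); fermentation 146/146 (tight).
Dual feasibility on the basic columns requires 2·y_hops + 1·y_fermentation = 22, 5·y_hops + 6·y_fermentation = 72.5.
This yields shadow prices y_hops = 8.5, y_fermentation = 5.
Shadow price of hops = 8.5.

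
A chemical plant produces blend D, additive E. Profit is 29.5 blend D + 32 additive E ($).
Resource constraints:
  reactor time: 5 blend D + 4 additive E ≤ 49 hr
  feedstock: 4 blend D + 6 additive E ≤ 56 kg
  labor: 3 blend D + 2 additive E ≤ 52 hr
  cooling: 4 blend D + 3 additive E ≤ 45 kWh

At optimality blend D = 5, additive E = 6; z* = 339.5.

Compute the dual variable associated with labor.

0

Binding: reactor time and feedstock. Non-binding: labor (25 unused), cooling (7 unused).
By complementary slackness, y = 0 for the non-binding constraints.
Dual feasibility on the basic columns requires 5·y_reactor time + 4·y_feedstock = 29.5, 4·y_reactor time + 6·y_feedstock = 32.
Solving: y_reactor time = 3.5, y_feedstock = 3.
Shadow price of labor = 0.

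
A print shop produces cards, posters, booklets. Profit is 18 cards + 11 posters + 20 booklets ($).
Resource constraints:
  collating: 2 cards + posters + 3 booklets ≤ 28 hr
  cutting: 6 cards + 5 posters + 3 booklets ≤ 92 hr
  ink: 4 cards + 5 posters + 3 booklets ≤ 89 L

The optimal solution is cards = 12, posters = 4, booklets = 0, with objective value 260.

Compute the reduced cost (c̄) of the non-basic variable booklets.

Check each constraint at x*: collating 28/28 (tight); cutting 92/92 (tight); ink 68/89 (slack 21).
Slack constraints have shadow price 0 (complementary slackness).
The binding rows give the dual system: 2·y_collating + 6·y_cutting = 18 and 1·y_collating + 5·y_cutting = 11.
Solving: y_collating = 6, y_cutting = 1.
Reduced cost of booklets: c₃ − yᵀa₃ = 20 − (6·3 + 1·3) = 20 − 21 = -1.

-1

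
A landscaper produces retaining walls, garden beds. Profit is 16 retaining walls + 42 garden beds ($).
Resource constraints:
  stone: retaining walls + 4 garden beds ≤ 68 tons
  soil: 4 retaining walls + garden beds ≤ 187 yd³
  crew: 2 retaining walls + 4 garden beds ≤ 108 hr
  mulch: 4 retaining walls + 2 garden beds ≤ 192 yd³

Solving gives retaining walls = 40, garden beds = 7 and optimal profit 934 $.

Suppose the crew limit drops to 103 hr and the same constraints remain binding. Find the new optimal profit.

At the optimum: stone uses 68 of 68 (binding); soil uses 167 of 187 (slack = 20); crew uses 108 of 108 (binding); mulch uses 174 of 192 (slack = 18).
By complementary slackness, y = 0 for the non-binding constraints.
From A_Bᵀ y = c: 1·y_stone + 2·y_crew = 16; 4·y_stone + 4·y_crew = 42.
→ y_stone = 5 and y_crew = 5.5.
Δz = y_crew·Δb = 5.5 × (-5) = -27.5, so new z* = 934 − 27.5 = 906.5.

906.5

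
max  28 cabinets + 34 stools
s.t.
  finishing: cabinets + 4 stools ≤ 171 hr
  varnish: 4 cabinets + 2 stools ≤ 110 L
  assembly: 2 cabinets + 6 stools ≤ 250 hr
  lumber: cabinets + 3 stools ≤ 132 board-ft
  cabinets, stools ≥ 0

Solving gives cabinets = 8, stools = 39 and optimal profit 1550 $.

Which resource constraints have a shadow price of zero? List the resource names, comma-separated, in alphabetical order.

finishing: 164/171 (slack 7)
varnish: 110/110 (binding)
assembly: 250/250 (binding)
lumber: 125/132 (slack 7)
By complementary slackness, a constraint with positive slack has shadow price 0 → finishing, lumber.

finishing, lumber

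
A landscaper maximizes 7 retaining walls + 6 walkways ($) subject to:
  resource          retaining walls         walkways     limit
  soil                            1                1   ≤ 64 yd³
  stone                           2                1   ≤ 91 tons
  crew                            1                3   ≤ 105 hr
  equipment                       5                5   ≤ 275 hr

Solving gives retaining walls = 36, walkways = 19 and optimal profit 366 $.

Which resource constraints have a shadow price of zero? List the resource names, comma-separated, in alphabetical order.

soil: 55/64 (slack 9)
stone: 91/91 (binding)
crew: 93/105 (slack 12)
equipment: 275/275 (binding)
By complementary slackness, a constraint with positive slack has shadow price 0 → crew, soil.

crew, soil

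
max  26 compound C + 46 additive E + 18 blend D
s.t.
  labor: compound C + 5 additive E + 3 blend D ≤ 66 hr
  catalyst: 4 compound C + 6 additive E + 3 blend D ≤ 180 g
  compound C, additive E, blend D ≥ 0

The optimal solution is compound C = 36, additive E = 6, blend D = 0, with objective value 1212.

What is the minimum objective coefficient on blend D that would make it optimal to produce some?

24

Both labor and catalyst are binding at x*.
The binding rows give the dual system: 1·y_labor + 4·y_catalyst = 26 and 5·y_labor + 6·y_catalyst = 46.
This yields shadow prices y_labor = 2, y_catalyst = 6.
blend D enters the basis when its profit ≥ yᵀa₃ = 2·3 + 6·3 = 24.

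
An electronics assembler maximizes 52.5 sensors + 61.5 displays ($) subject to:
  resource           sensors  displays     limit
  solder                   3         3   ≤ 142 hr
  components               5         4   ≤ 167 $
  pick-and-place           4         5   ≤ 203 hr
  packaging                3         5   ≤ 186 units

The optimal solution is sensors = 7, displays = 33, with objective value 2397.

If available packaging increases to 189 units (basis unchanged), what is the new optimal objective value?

2419.5

Check each constraint at x*: solder 120/142 (slack 22); components 167/167 (tight); pick-and-place 193/203 (slack 10); packaging 186/186 (tight).
By complementary slackness, y = 0 for the non-binding constraints.
From A_Bᵀ y = c: 5·y_components + 3·y_packaging = 52.5; 4·y_components + 5·y_packaging = 61.5.
Solving: y_components = 6, y_packaging = 7.5.
Δz = y_packaging·Δb = 7.5 × (3) = 22.5, so new z* = 2397 + 22.5 = 2419.5.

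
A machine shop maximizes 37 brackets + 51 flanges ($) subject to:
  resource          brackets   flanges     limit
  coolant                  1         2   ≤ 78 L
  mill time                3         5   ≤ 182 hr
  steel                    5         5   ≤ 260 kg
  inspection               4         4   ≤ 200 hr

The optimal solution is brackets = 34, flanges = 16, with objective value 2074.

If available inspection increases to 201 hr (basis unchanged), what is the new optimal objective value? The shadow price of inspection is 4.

2078

Δb = 1, so new z* = 2074 + (4)·(1) = 2074 + 4 = 2078.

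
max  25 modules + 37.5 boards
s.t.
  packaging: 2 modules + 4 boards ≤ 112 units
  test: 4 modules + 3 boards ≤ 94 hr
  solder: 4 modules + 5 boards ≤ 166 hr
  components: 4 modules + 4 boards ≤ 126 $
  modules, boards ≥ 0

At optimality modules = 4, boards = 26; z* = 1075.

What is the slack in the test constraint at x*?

0

test used = 4·4 + 3·26 = 94; slack = 94 − 94 = 0.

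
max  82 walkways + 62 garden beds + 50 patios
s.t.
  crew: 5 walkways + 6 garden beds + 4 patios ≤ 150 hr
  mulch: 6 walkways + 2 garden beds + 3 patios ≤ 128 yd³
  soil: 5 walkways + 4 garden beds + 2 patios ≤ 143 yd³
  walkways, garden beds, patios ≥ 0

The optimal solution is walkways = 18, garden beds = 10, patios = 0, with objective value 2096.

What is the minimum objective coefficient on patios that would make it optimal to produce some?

Check each constraint at x*: crew 150/150 (tight); mulch 128/128 (tight); soil 130/143 (slack 13).
Slack constraints have shadow price 0 (complementary slackness).
Dual feasibility on the basic columns requires 5·y_crew + 6·y_mulch = 82, 6·y_crew + 2·y_mulch = 62.
This yields shadow prices y_crew = 8, y_mulch = 7.
patios enters the basis when its profit ≥ yᵀa₃ = 8·4 + 7·3 = 53.

53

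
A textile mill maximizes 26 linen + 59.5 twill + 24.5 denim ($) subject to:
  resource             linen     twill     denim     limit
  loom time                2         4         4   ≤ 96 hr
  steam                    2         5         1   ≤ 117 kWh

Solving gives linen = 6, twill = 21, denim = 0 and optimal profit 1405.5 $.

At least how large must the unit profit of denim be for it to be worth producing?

Check each constraint at x*: loom time 96/96 (tight); steam 117/117 (tight).
From A_Bᵀ y = c: 2·y_loom time + 2·y_steam = 26; 4·y_loom time + 5·y_steam = 59.5.
Solving: y_loom time = 5.5, y_steam = 7.5.
denim enters the basis when its profit ≥ yᵀa₃ = 5.5·4 + 7.5·1 = 29.5.

29.5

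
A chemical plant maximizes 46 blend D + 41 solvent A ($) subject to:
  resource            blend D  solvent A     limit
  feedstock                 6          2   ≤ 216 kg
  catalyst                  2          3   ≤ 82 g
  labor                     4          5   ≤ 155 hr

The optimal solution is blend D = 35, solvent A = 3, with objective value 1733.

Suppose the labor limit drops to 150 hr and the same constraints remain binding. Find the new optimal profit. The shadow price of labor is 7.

1698

Δb = -5, so new z* = 1733 + (7)·(-5) = 1733 − 35 = 1698.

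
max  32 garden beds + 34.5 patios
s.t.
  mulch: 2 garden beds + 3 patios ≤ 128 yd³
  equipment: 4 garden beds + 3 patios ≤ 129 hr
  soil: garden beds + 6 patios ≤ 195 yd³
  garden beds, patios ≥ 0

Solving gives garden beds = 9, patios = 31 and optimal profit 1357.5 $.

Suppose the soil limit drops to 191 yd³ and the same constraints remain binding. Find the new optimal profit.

At the optimum: mulch uses 111 of 128 (slack = 17); equipment uses 129 of 129 (binding); soil uses 195 of 195 (binding).
By complementary slackness, y = 0 for the non-binding constraint.
From A_Bᵀ y = c: 4·y_equipment + 1·y_soil = 32; 3·y_equipment + 6·y_soil = 34.5.
Solving: y_equipment = 7.5, y_soil = 2.
Δz = y_soil·Δb = 2 × (-4) = -8, so new z* = 1357.5 − 8 = 1349.5.

1349.5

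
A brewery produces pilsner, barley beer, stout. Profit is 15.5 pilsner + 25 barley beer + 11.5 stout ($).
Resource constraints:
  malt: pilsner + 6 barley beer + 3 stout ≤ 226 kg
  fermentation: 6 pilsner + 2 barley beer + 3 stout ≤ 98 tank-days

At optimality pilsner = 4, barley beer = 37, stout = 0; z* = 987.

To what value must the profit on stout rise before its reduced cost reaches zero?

Check each constraint at x*: malt 226/226 (tight); fermentation 98/98 (tight).
The binding rows give the dual system: 1·y_malt + 6·y_fermentation = 15.5 and 6·y_malt + 2·y_fermentation = 25.
Solving: y_malt = 3.5, y_fermentation = 2.
stout enters the basis when its profit ≥ yᵀa₃ = 3.5·3 + 2·3 = 16.5.

16.5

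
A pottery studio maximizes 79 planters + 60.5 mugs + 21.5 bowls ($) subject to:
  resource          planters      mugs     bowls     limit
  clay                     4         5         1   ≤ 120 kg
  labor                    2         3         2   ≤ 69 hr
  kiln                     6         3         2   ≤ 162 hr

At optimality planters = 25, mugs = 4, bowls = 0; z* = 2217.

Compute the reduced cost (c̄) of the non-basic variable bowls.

-2.5

Binding: clay and kiln. Non-binding: labor (7 unused).
By complementary slackness, y = 0 for the non-binding constraint.
From A_Bᵀ y = c: 4·y_clay + 6·y_kiln = 79; 5·y_clay + 3·y_kiln = 60.5.
This yields shadow prices y_clay = 7, y_kiln = 8.5.
Reduced cost of bowls: c₃ − yᵀa₃ = 21.5 − (7·1 + 8.5·2) = 21.5 − 24 = -2.5.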